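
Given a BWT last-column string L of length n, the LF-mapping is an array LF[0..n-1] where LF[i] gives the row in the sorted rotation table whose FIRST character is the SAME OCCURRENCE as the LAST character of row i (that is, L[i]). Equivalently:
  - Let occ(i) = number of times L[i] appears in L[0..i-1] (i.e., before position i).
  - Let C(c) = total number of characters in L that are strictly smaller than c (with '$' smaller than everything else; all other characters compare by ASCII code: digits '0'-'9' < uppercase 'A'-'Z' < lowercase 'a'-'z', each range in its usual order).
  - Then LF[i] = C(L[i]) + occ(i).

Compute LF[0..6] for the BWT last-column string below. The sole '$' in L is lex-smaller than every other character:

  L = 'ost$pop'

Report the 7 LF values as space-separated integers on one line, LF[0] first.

Char counts: '$':1, 'o':2, 'p':2, 's':1, 't':1
C (first-col start): C('$')=0, C('o')=1, C('p')=3, C('s')=5, C('t')=6
L[0]='o': occ=0, LF[0]=C('o')+0=1+0=1
L[1]='s': occ=0, LF[1]=C('s')+0=5+0=5
L[2]='t': occ=0, LF[2]=C('t')+0=6+0=6
L[3]='$': occ=0, LF[3]=C('$')+0=0+0=0
L[4]='p': occ=0, LF[4]=C('p')+0=3+0=3
L[5]='o': occ=1, LF[5]=C('o')+1=1+1=2
L[6]='p': occ=1, LF[6]=C('p')+1=3+1=4

Answer: 1 5 6 0 3 2 4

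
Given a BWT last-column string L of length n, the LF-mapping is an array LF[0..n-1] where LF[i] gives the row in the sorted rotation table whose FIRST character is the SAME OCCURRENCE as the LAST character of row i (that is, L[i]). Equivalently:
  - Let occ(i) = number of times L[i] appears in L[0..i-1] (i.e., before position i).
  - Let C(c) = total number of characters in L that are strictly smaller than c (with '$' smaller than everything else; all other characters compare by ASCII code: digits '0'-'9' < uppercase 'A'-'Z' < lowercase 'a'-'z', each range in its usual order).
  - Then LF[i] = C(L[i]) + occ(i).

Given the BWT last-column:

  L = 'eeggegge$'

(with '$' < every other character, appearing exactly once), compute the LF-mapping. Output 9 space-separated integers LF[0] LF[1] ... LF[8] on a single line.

Char counts: '$':1, 'e':4, 'g':4
C (first-col start): C('$')=0, C('e')=1, C('g')=5
L[0]='e': occ=0, LF[0]=C('e')+0=1+0=1
L[1]='e': occ=1, LF[1]=C('e')+1=1+1=2
L[2]='g': occ=0, LF[2]=C('g')+0=5+0=5
L[3]='g': occ=1, LF[3]=C('g')+1=5+1=6
L[4]='e': occ=2, LF[4]=C('e')+2=1+2=3
L[5]='g': occ=2, LF[5]=C('g')+2=5+2=7
L[6]='g': occ=3, LF[6]=C('g')+3=5+3=8
L[7]='e': occ=3, LF[7]=C('e')+3=1+3=4
L[8]='$': occ=0, LF[8]=C('$')+0=0+0=0

Answer: 1 2 5 6 3 7 8 4 0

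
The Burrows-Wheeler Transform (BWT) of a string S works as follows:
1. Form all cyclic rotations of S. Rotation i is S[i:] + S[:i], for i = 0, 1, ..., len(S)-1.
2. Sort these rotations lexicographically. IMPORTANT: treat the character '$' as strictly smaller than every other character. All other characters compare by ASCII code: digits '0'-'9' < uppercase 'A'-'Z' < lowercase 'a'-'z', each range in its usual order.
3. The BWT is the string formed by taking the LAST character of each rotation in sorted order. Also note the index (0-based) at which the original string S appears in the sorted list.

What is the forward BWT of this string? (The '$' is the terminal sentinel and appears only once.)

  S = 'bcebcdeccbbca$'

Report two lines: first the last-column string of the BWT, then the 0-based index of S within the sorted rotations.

Answer: accbe$bcebbccd
5

Derivation:
All 14 rotations (rotation i = S[i:]+S[:i]):
  rot[0] = bcebcdeccbbca$
  rot[1] = cebcdeccbbca$b
  rot[2] = ebcdeccbbca$bc
  rot[3] = bcdeccbbca$bce
  rot[4] = cdeccbbca$bceb
  rot[5] = deccbbca$bcebc
  rot[6] = eccbbca$bcebcd
  rot[7] = ccbbca$bcebcde
  rot[8] = cbbca$bcebcdec
  rot[9] = bbca$bcebcdecc
  rot[10] = bca$bcebcdeccb
  rot[11] = ca$bcebcdeccbb
  rot[12] = a$bcebcdeccbbc
  rot[13] = $bcebcdeccbbca
Sorted (with $ < everything):
  sorted[0] = $bcebcdeccbbca  (last char: 'a')
  sorted[1] = a$bcebcdeccbbc  (last char: 'c')
  sorted[2] = bbca$bcebcdecc  (last char: 'c')
  sorted[3] = bca$bcebcdeccb  (last char: 'b')
  sorted[4] = bcdeccbbca$bce  (last char: 'e')
  sorted[5] = bcebcdeccbbca$  (last char: '$')
  sorted[6] = ca$bcebcdeccbb  (last char: 'b')
  sorted[7] = cbbca$bcebcdec  (last char: 'c')
  sorted[8] = ccbbca$bcebcde  (last char: 'e')
  sorted[9] = cdeccbbca$bceb  (last char: 'b')
  sorted[10] = cebcdeccbbca$b  (last char: 'b')
  sorted[11] = deccbbca$bcebc  (last char: 'c')
  sorted[12] = ebcdeccbbca$bc  (last char: 'c')
  sorted[13] = eccbbca$bcebcd  (last char: 'd')
Last column: accbe$bcebbccd
Original string S is at sorted index 5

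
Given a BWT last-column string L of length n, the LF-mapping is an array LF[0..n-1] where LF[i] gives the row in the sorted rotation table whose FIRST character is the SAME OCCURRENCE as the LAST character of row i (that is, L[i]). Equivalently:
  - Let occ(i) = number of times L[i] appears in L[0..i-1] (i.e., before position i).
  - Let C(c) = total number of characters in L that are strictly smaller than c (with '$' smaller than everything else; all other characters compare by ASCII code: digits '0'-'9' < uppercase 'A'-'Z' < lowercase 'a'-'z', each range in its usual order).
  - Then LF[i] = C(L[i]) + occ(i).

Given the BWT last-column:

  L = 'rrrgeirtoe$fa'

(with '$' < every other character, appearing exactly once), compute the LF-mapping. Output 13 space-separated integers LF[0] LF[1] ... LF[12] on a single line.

Answer: 8 9 10 5 2 6 11 12 7 3 0 4 1

Derivation:
Char counts: '$':1, 'a':1, 'e':2, 'f':1, 'g':1, 'i':1, 'o':1, 'r':4, 't':1
C (first-col start): C('$')=0, C('a')=1, C('e')=2, C('f')=4, C('g')=5, C('i')=6, C('o')=7, C('r')=8, C('t')=12
L[0]='r': occ=0, LF[0]=C('r')+0=8+0=8
L[1]='r': occ=1, LF[1]=C('r')+1=8+1=9
L[2]='r': occ=2, LF[2]=C('r')+2=8+2=10
L[3]='g': occ=0, LF[3]=C('g')+0=5+0=5
L[4]='e': occ=0, LF[4]=C('e')+0=2+0=2
L[5]='i': occ=0, LF[5]=C('i')+0=6+0=6
L[6]='r': occ=3, LF[6]=C('r')+3=8+3=11
L[7]='t': occ=0, LF[7]=C('t')+0=12+0=12
L[8]='o': occ=0, LF[8]=C('o')+0=7+0=7
L[9]='e': occ=1, LF[9]=C('e')+1=2+1=3
L[10]='$': occ=0, LF[10]=C('$')+0=0+0=0
L[11]='f': occ=0, LF[11]=C('f')+0=4+0=4
L[12]='a': occ=0, LF[12]=C('a')+0=1+0=1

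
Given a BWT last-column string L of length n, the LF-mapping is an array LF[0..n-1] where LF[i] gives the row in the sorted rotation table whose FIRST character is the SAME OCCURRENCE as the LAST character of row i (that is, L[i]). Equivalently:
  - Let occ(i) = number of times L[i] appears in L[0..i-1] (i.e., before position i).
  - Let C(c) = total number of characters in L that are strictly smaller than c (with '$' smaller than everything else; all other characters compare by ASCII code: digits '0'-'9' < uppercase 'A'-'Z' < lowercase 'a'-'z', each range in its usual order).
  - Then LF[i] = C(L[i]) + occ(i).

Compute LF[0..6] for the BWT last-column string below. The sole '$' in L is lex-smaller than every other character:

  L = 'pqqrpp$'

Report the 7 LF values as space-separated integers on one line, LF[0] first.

Char counts: '$':1, 'p':3, 'q':2, 'r':1
C (first-col start): C('$')=0, C('p')=1, C('q')=4, C('r')=6
L[0]='p': occ=0, LF[0]=C('p')+0=1+0=1
L[1]='q': occ=0, LF[1]=C('q')+0=4+0=4
L[2]='q': occ=1, LF[2]=C('q')+1=4+1=5
L[3]='r': occ=0, LF[3]=C('r')+0=6+0=6
L[4]='p': occ=1, LF[4]=C('p')+1=1+1=2
L[5]='p': occ=2, LF[5]=C('p')+2=1+2=3
L[6]='$': occ=0, LF[6]=C('$')+0=0+0=0

Answer: 1 4 5 6 2 3 0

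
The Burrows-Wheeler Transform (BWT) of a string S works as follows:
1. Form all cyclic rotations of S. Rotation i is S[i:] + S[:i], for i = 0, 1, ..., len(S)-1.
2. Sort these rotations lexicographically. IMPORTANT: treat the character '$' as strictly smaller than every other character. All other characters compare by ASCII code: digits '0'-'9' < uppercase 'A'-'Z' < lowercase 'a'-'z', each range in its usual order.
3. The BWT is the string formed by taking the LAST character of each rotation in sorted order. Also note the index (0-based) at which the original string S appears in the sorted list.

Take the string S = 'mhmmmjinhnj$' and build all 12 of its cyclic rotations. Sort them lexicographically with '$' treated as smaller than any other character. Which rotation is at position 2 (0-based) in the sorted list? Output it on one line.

All 12 rotations (rotation i = S[i:]+S[:i]):
  rot[0] = mhmmmjinhnj$
  rot[1] = hmmmjinhnj$m
  rot[2] = mmmjinhnj$mh
  rot[3] = mmjinhnj$mhm
  rot[4] = mjinhnj$mhmm
  rot[5] = jinhnj$mhmmm
  rot[6] = inhnj$mhmmmj
  rot[7] = nhnj$mhmmmji
  rot[8] = hnj$mhmmmjin
  rot[9] = nj$mhmmmjinh
  rot[10] = j$mhmmmjinhn
  rot[11] = $mhmmmjinhnj
Sorted (with $ < everything):
  sorted[0] = $mhmmmjinhnj
  sorted[1] = hmmmjinhnj$m
  sorted[2] = hnj$mhmmmjin
  sorted[3] = inhnj$mhmmmj
  sorted[4] = j$mhmmmjinhn
  sorted[5] = jinhnj$mhmmm
  sorted[6] = mhmmmjinhnj$
  sorted[7] = mjinhnj$mhmm
  sorted[8] = mmjinhnj$mhm
  sorted[9] = mmmjinhnj$mh
  sorted[10] = nhnj$mhmmmji
  sorted[11] = nj$mhmmmjinh
sorted[2] = hnj$mhmmmjin

Answer: hnj$mhmmmjin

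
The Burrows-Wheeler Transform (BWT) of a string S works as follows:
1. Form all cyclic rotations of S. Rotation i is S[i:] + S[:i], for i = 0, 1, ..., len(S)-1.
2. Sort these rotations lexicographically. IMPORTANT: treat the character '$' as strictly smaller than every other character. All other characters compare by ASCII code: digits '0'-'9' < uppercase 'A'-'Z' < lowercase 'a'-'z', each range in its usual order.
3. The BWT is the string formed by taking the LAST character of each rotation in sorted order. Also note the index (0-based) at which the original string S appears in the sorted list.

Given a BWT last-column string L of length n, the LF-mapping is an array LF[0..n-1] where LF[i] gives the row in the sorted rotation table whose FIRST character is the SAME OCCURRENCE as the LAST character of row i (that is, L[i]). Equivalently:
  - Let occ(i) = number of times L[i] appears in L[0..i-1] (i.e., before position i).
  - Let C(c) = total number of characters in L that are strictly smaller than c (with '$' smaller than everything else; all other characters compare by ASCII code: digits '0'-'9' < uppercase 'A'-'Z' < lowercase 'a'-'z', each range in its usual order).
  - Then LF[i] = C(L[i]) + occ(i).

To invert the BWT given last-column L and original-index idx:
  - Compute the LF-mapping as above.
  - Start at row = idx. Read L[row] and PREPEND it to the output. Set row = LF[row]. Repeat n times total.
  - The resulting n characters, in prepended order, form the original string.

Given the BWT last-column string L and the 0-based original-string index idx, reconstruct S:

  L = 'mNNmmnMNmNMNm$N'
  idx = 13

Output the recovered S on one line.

LF mapping: 9 3 4 10 11 14 1 5 12 6 2 7 13 0 8
Walk LF starting at row 13, prepending L[row]:
  step 1: row=13, L[13]='$', prepend. Next row=LF[13]=0
  step 2: row=0, L[0]='m', prepend. Next row=LF[0]=9
  step 3: row=9, L[9]='N', prepend. Next row=LF[9]=6
  step 4: row=6, L[6]='M', prepend. Next row=LF[6]=1
  step 5: row=1, L[1]='N', prepend. Next row=LF[1]=3
  step 6: row=3, L[3]='m', prepend. Next row=LF[3]=10
  step 7: row=10, L[10]='M', prepend. Next row=LF[10]=2
  step 8: row=2, L[2]='N', prepend. Next row=LF[2]=4
  step 9: row=4, L[4]='m', prepend. Next row=LF[4]=11
  step 10: row=11, L[11]='N', prepend. Next row=LF[11]=7
  step 11: row=7, L[7]='N', prepend. Next row=LF[7]=5
  step 12: row=5, L[5]='n', prepend. Next row=LF[5]=14
  step 13: row=14, L[14]='N', prepend. Next row=LF[14]=8
  step 14: row=8, L[8]='m', prepend. Next row=LF[8]=12
  step 15: row=12, L[12]='m', prepend. Next row=LF[12]=13
Reversed output: mmNnNNmNMmNMNm$

Answer: mmNnNNmNMmNMNm$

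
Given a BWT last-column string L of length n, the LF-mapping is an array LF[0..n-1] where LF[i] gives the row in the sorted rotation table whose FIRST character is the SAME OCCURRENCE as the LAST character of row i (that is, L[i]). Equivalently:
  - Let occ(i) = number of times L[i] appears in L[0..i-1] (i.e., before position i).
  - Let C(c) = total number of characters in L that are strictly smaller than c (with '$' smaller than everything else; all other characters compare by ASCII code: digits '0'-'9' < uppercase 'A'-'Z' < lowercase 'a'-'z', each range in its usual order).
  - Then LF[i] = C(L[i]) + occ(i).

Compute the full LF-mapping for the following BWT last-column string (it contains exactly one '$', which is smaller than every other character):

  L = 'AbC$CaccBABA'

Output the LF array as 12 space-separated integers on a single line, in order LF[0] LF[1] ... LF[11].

Char counts: '$':1, 'A':3, 'B':2, 'C':2, 'a':1, 'b':1, 'c':2
C (first-col start): C('$')=0, C('A')=1, C('B')=4, C('C')=6, C('a')=8, C('b')=9, C('c')=10
L[0]='A': occ=0, LF[0]=C('A')+0=1+0=1
L[1]='b': occ=0, LF[1]=C('b')+0=9+0=9
L[2]='C': occ=0, LF[2]=C('C')+0=6+0=6
L[3]='$': occ=0, LF[3]=C('$')+0=0+0=0
L[4]='C': occ=1, LF[4]=C('C')+1=6+1=7
L[5]='a': occ=0, LF[5]=C('a')+0=8+0=8
L[6]='c': occ=0, LF[6]=C('c')+0=10+0=10
L[7]='c': occ=1, LF[7]=C('c')+1=10+1=11
L[8]='B': occ=0, LF[8]=C('B')+0=4+0=4
L[9]='A': occ=1, LF[9]=C('A')+1=1+1=2
L[10]='B': occ=1, LF[10]=C('B')+1=4+1=5
L[11]='A': occ=2, LF[11]=C('A')+2=1+2=3

Answer: 1 9 6 0 7 8 10 11 4 2 5 3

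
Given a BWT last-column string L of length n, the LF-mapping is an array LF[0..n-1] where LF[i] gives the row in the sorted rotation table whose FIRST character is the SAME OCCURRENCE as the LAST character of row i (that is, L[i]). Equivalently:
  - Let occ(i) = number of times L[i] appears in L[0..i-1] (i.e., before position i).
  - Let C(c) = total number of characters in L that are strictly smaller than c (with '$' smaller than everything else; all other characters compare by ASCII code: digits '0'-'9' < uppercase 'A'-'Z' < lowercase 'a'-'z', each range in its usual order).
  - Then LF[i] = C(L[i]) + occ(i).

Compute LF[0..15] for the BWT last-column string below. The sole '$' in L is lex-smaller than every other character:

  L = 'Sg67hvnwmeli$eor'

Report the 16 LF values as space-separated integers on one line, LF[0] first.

Answer: 3 6 1 2 7 14 11 15 10 4 9 8 0 5 12 13

Derivation:
Char counts: '$':1, '6':1, '7':1, 'S':1, 'e':2, 'g':1, 'h':1, 'i':1, 'l':1, 'm':1, 'n':1, 'o':1, 'r':1, 'v':1, 'w':1
C (first-col start): C('$')=0, C('6')=1, C('7')=2, C('S')=3, C('e')=4, C('g')=6, C('h')=7, C('i')=8, C('l')=9, C('m')=10, C('n')=11, C('o')=12, C('r')=13, C('v')=14, C('w')=15
L[0]='S': occ=0, LF[0]=C('S')+0=3+0=3
L[1]='g': occ=0, LF[1]=C('g')+0=6+0=6
L[2]='6': occ=0, LF[2]=C('6')+0=1+0=1
L[3]='7': occ=0, LF[3]=C('7')+0=2+0=2
L[4]='h': occ=0, LF[4]=C('h')+0=7+0=7
L[5]='v': occ=0, LF[5]=C('v')+0=14+0=14
L[6]='n': occ=0, LF[6]=C('n')+0=11+0=11
L[7]='w': occ=0, LF[7]=C('w')+0=15+0=15
L[8]='m': occ=0, LF[8]=C('m')+0=10+0=10
L[9]='e': occ=0, LF[9]=C('e')+0=4+0=4
L[10]='l': occ=0, LF[10]=C('l')+0=9+0=9
L[11]='i': occ=0, LF[11]=C('i')+0=8+0=8
L[12]='$': occ=0, LF[12]=C('$')+0=0+0=0
L[13]='e': occ=1, LF[13]=C('e')+1=4+1=5
L[14]='o': occ=0, LF[14]=C('o')+0=12+0=12
L[15]='r': occ=0, LF[15]=C('r')+0=13+0=13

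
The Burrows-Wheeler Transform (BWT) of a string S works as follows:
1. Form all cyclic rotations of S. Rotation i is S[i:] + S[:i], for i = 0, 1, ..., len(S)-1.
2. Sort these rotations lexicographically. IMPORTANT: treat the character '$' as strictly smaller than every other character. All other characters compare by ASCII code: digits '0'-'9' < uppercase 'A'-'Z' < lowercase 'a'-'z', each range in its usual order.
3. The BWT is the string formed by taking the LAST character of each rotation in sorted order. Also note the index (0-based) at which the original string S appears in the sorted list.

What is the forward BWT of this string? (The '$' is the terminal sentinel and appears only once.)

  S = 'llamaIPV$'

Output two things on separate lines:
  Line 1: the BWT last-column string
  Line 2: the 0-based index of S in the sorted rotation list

All 9 rotations (rotation i = S[i:]+S[:i]):
  rot[0] = llamaIPV$
  rot[1] = lamaIPV$l
  rot[2] = amaIPV$ll
  rot[3] = maIPV$lla
  rot[4] = aIPV$llam
  rot[5] = IPV$llama
  rot[6] = PV$llamaI
  rot[7] = V$llamaIP
  rot[8] = $llamaIPV
Sorted (with $ < everything):
  sorted[0] = $llamaIPV  (last char: 'V')
  sorted[1] = IPV$llama  (last char: 'a')
  sorted[2] = PV$llamaI  (last char: 'I')
  sorted[3] = V$llamaIP  (last char: 'P')
  sorted[4] = aIPV$llam  (last char: 'm')
  sorted[5] = amaIPV$ll  (last char: 'l')
  sorted[6] = lamaIPV$l  (last char: 'l')
  sorted[7] = llamaIPV$  (last char: '$')
  sorted[8] = maIPV$lla  (last char: 'a')
Last column: VaIPmll$a
Original string S is at sorted index 7

Answer: VaIPmll$a
7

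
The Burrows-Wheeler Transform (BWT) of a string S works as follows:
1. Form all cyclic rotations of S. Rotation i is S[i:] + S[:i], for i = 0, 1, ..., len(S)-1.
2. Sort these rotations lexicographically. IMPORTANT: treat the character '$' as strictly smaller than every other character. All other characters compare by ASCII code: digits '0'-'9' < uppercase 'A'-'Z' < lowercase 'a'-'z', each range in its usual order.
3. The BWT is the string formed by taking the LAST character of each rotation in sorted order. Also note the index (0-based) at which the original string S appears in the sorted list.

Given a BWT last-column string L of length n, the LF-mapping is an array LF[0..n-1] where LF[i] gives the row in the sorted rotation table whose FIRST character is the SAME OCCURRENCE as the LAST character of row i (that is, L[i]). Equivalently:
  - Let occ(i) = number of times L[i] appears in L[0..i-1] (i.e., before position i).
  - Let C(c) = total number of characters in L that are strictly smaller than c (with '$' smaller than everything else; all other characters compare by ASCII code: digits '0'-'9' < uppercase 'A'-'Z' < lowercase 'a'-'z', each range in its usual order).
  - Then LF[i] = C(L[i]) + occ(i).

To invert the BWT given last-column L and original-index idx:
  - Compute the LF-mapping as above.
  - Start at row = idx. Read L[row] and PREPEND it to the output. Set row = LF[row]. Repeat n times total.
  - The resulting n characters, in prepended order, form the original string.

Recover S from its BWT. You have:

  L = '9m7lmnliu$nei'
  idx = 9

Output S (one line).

Answer: millennium79$

Derivation:
LF mapping: 2 8 1 6 9 10 7 4 12 0 11 3 5
Walk LF starting at row 9, prepending L[row]:
  step 1: row=9, L[9]='$', prepend. Next row=LF[9]=0
  step 2: row=0, L[0]='9', prepend. Next row=LF[0]=2
  step 3: row=2, L[2]='7', prepend. Next row=LF[2]=1
  step 4: row=1, L[1]='m', prepend. Next row=LF[1]=8
  step 5: row=8, L[8]='u', prepend. Next row=LF[8]=12
  step 6: row=12, L[12]='i', prepend. Next row=LF[12]=5
  step 7: row=5, L[5]='n', prepend. Next row=LF[5]=10
  step 8: row=10, L[10]='n', prepend. Next row=LF[10]=11
  step 9: row=11, L[11]='e', prepend. Next row=LF[11]=3
  step 10: row=3, L[3]='l', prepend. Next row=LF[3]=6
  step 11: row=6, L[6]='l', prepend. Next row=LF[6]=7
  step 12: row=7, L[7]='i', prepend. Next row=LF[7]=4
  step 13: row=4, L[4]='m', prepend. Next row=LF[4]=9
Reversed output: millennium79$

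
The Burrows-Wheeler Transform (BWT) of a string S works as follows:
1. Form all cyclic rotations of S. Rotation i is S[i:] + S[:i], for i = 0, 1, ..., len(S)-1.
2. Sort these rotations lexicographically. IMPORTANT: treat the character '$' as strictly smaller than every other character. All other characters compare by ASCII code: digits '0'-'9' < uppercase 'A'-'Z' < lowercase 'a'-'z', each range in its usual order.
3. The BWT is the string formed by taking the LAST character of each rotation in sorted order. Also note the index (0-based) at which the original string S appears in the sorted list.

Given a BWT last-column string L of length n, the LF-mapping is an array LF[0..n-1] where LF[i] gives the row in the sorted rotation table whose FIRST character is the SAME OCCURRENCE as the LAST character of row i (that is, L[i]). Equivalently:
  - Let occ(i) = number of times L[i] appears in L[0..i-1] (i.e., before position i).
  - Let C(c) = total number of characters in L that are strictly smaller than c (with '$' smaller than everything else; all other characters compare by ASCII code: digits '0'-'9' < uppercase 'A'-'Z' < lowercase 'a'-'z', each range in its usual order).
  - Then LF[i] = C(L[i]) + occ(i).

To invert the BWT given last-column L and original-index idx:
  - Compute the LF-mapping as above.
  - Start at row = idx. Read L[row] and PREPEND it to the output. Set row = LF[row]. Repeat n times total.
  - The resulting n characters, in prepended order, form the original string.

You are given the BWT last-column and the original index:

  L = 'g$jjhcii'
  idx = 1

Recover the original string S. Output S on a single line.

LF mapping: 2 0 6 7 3 1 4 5
Walk LF starting at row 1, prepending L[row]:
  step 1: row=1, L[1]='$', prepend. Next row=LF[1]=0
  step 2: row=0, L[0]='g', prepend. Next row=LF[0]=2
  step 3: row=2, L[2]='j', prepend. Next row=LF[2]=6
  step 4: row=6, L[6]='i', prepend. Next row=LF[6]=4
  step 5: row=4, L[4]='h', prepend. Next row=LF[4]=3
  step 6: row=3, L[3]='j', prepend. Next row=LF[3]=7
  step 7: row=7, L[7]='i', prepend. Next row=LF[7]=5
  step 8: row=5, L[5]='c', prepend. Next row=LF[5]=1
Reversed output: cijhijg$

Answer: cijhijg$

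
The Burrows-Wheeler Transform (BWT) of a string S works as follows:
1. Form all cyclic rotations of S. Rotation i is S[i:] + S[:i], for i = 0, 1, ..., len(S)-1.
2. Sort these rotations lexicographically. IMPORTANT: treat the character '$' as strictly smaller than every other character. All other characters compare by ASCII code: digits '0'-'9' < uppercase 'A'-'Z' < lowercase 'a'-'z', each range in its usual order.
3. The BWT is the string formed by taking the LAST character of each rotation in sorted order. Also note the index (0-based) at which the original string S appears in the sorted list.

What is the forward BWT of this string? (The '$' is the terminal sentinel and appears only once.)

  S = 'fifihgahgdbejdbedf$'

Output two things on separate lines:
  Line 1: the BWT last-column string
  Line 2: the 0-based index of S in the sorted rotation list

All 19 rotations (rotation i = S[i:]+S[:i]):
  rot[0] = fifihgahgdbejdbedf$
  rot[1] = ifihgahgdbejdbedf$f
  rot[2] = fihgahgdbejdbedf$fi
  rot[3] = ihgahgdbejdbedf$fif
  rot[4] = hgahgdbejdbedf$fifi
  rot[5] = gahgdbejdbedf$fifih
  rot[6] = ahgdbejdbedf$fifihg
  rot[7] = hgdbejdbedf$fifihga
  rot[8] = gdbejdbedf$fifihgah
  rot[9] = dbejdbedf$fifihgahg
  rot[10] = bejdbedf$fifihgahgd
  rot[11] = ejdbedf$fifihgahgdb
  rot[12] = jdbedf$fifihgahgdbe
  rot[13] = dbedf$fifihgahgdbej
  rot[14] = bedf$fifihgahgdbejd
  rot[15] = edf$fifihgahgdbejdb
  rot[16] = df$fifihgahgdbejdbe
  rot[17] = f$fifihgahgdbejdbed
  rot[18] = $fifihgahgdbejdbedf
Sorted (with $ < everything):
  sorted[0] = $fifihgahgdbejdbedf  (last char: 'f')
  sorted[1] = ahgdbejdbedf$fifihg  (last char: 'g')
  sorted[2] = bedf$fifihgahgdbejd  (last char: 'd')
  sorted[3] = bejdbedf$fifihgahgd  (last char: 'd')
  sorted[4] = dbedf$fifihgahgdbej  (last char: 'j')
  sorted[5] = dbejdbedf$fifihgahg  (last char: 'g')
  sorted[6] = df$fifihgahgdbejdbe  (last char: 'e')
  sorted[7] = edf$fifihgahgdbejdb  (last char: 'b')
  sorted[8] = ejdbedf$fifihgahgdb  (last char: 'b')
  sorted[9] = f$fifihgahgdbejdbed  (last char: 'd')
  sorted[10] = fifihgahgdbejdbedf$  (last char: '$')
  sorted[11] = fihgahgdbejdbedf$fi  (last char: 'i')
  sorted[12] = gahgdbejdbedf$fifih  (last char: 'h')
  sorted[13] = gdbejdbedf$fifihgah  (last char: 'h')
  sorted[14] = hgahgdbejdbedf$fifi  (last char: 'i')
  sorted[15] = hgdbejdbedf$fifihga  (last char: 'a')
  sorted[16] = ifihgahgdbejdbedf$f  (last char: 'f')
  sorted[17] = ihgahgdbejdbedf$fif  (last char: 'f')
  sorted[18] = jdbedf$fifihgahgdbe  (last char: 'e')
Last column: fgddjgebbd$ihhiaffe
Original string S is at sorted index 10

Answer: fgddjgebbd$ihhiaffe
10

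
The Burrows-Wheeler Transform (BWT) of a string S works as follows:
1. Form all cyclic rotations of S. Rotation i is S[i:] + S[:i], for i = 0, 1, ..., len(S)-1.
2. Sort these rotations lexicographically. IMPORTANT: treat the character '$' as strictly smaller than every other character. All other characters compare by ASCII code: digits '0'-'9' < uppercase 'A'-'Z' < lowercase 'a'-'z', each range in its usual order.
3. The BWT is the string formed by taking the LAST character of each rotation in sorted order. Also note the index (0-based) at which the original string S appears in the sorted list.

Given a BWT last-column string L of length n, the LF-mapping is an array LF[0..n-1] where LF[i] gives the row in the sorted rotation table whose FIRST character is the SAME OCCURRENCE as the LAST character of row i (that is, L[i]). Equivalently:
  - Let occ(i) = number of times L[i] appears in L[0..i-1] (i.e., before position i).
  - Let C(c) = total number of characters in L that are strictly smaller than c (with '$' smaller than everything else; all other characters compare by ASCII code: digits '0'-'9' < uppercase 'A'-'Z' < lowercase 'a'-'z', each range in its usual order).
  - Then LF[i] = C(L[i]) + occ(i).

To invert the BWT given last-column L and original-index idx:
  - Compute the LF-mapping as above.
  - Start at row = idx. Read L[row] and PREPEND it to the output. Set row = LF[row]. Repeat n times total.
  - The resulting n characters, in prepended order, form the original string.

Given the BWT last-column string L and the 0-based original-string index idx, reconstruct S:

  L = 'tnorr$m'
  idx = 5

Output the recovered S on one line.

LF mapping: 6 2 3 4 5 0 1
Walk LF starting at row 5, prepending L[row]:
  step 1: row=5, L[5]='$', prepend. Next row=LF[5]=0
  step 2: row=0, L[0]='t', prepend. Next row=LF[0]=6
  step 3: row=6, L[6]='m', prepend. Next row=LF[6]=1
  step 4: row=1, L[1]='n', prepend. Next row=LF[1]=2
  step 5: row=2, L[2]='o', prepend. Next row=LF[2]=3
  step 6: row=3, L[3]='r', prepend. Next row=LF[3]=4
  step 7: row=4, L[4]='r', prepend. Next row=LF[4]=5
Reversed output: rronmt$

Answer: rronmt$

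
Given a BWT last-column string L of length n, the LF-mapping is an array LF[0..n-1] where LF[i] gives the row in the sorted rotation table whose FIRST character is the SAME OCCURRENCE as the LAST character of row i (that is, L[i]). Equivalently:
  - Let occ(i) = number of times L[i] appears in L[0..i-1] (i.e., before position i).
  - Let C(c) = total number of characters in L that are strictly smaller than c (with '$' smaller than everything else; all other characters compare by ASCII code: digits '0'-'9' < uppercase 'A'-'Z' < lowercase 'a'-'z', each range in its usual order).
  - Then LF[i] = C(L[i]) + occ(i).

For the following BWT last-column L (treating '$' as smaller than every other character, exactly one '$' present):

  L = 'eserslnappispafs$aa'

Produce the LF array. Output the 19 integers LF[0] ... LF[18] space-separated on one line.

Answer: 5 15 6 14 16 9 10 1 11 12 8 17 13 2 7 18 0 3 4

Derivation:
Char counts: '$':1, 'a':4, 'e':2, 'f':1, 'i':1, 'l':1, 'n':1, 'p':3, 'r':1, 's':4
C (first-col start): C('$')=0, C('a')=1, C('e')=5, C('f')=7, C('i')=8, C('l')=9, C('n')=10, C('p')=11, C('r')=14, C('s')=15
L[0]='e': occ=0, LF[0]=C('e')+0=5+0=5
L[1]='s': occ=0, LF[1]=C('s')+0=15+0=15
L[2]='e': occ=1, LF[2]=C('e')+1=5+1=6
L[3]='r': occ=0, LF[3]=C('r')+0=14+0=14
L[4]='s': occ=1, LF[4]=C('s')+1=15+1=16
L[5]='l': occ=0, LF[5]=C('l')+0=9+0=9
L[6]='n': occ=0, LF[6]=C('n')+0=10+0=10
L[7]='a': occ=0, LF[7]=C('a')+0=1+0=1
L[8]='p': occ=0, LF[8]=C('p')+0=11+0=11
L[9]='p': occ=1, LF[9]=C('p')+1=11+1=12
L[10]='i': occ=0, LF[10]=C('i')+0=8+0=8
L[11]='s': occ=2, LF[11]=C('s')+2=15+2=17
L[12]='p': occ=2, LF[12]=C('p')+2=11+2=13
L[13]='a': occ=1, LF[13]=C('a')+1=1+1=2
L[14]='f': occ=0, LF[14]=C('f')+0=7+0=7
L[15]='s': occ=3, LF[15]=C('s')+3=15+3=18
L[16]='$': occ=0, LF[16]=C('$')+0=0+0=0
L[17]='a': occ=2, LF[17]=C('a')+2=1+2=3
L[18]='a': occ=3, LF[18]=C('a')+3=1+3=4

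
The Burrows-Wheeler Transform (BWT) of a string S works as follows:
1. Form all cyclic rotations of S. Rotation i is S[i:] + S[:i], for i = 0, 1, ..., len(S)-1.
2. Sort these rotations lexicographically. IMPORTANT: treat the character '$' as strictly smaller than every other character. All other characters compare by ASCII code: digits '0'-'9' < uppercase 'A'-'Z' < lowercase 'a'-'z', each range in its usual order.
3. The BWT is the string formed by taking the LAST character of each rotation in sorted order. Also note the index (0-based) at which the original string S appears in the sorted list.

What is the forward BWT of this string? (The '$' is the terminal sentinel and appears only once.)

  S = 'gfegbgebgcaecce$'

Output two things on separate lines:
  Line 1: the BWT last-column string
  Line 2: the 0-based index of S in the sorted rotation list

All 16 rotations (rotation i = S[i:]+S[:i]):
  rot[0] = gfegbgebgcaecce$
  rot[1] = fegbgebgcaecce$g
  rot[2] = egbgebgcaecce$gf
  rot[3] = gbgebgcaecce$gfe
  rot[4] = bgebgcaecce$gfeg
  rot[5] = gebgcaecce$gfegb
  rot[6] = ebgcaecce$gfegbg
  rot[7] = bgcaecce$gfegbge
  rot[8] = gcaecce$gfegbgeb
  rot[9] = caecce$gfegbgebg
  rot[10] = aecce$gfegbgebgc
  rot[11] = ecce$gfegbgebgca
  rot[12] = cce$gfegbgebgcae
  rot[13] = ce$gfegbgebgcaec
  rot[14] = e$gfegbgebgcaecc
  rot[15] = $gfegbgebgcaecce
Sorted (with $ < everything):
  sorted[0] = $gfegbgebgcaecce  (last char: 'e')
  sorted[1] = aecce$gfegbgebgc  (last char: 'c')
  sorted[2] = bgcaecce$gfegbge  (last char: 'e')
  sorted[3] = bgebgcaecce$gfeg  (last char: 'g')
  sorted[4] = caecce$gfegbgebg  (last char: 'g')
  sorted[5] = cce$gfegbgebgcae  (last char: 'e')
  sorted[6] = ce$gfegbgebgcaec  (last char: 'c')
  sorted[7] = e$gfegbgebgcaecc  (last char: 'c')
  sorted[8] = ebgcaecce$gfegbg  (last char: 'g')
  sorted[9] = ecce$gfegbgebgca  (last char: 'a')
  sorted[10] = egbgebgcaecce$gf  (last char: 'f')
  sorted[11] = fegbgebgcaecce$g  (last char: 'g')
  sorted[12] = gbgebgcaecce$gfe  (last char: 'e')
  sorted[13] = gcaecce$gfegbgeb  (last char: 'b')
  sorted[14] = gebgcaecce$gfegb  (last char: 'b')
  sorted[15] = gfegbgebgcaecce$  (last char: '$')
Last column: eceggeccgafgebb$
Original string S is at sorted index 15

Answer: eceggeccgafgebb$
15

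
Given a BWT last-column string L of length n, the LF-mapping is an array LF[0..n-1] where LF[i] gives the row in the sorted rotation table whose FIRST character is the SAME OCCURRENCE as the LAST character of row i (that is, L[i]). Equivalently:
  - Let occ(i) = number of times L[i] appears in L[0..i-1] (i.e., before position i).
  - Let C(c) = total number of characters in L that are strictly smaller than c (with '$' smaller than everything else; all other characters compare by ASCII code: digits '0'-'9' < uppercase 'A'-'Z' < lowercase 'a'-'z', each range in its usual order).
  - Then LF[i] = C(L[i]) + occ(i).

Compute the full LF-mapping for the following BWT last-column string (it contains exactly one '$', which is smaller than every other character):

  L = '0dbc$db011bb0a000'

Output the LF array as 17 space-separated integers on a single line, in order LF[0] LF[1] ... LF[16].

Char counts: '$':1, '0':6, '1':2, 'a':1, 'b':4, 'c':1, 'd':2
C (first-col start): C('$')=0, C('0')=1, C('1')=7, C('a')=9, C('b')=10, C('c')=14, C('d')=15
L[0]='0': occ=0, LF[0]=C('0')+0=1+0=1
L[1]='d': occ=0, LF[1]=C('d')+0=15+0=15
L[2]='b': occ=0, LF[2]=C('b')+0=10+0=10
L[3]='c': occ=0, LF[3]=C('c')+0=14+0=14
L[4]='$': occ=0, LF[4]=C('$')+0=0+0=0
L[5]='d': occ=1, LF[5]=C('d')+1=15+1=16
L[6]='b': occ=1, LF[6]=C('b')+1=10+1=11
L[7]='0': occ=1, LF[7]=C('0')+1=1+1=2
L[8]='1': occ=0, LF[8]=C('1')+0=7+0=7
L[9]='1': occ=1, LF[9]=C('1')+1=7+1=8
L[10]='b': occ=2, LF[10]=C('b')+2=10+2=12
L[11]='b': occ=3, LF[11]=C('b')+3=10+3=13
L[12]='0': occ=2, LF[12]=C('0')+2=1+2=3
L[13]='a': occ=0, LF[13]=C('a')+0=9+0=9
L[14]='0': occ=3, LF[14]=C('0')+3=1+3=4
L[15]='0': occ=4, LF[15]=C('0')+4=1+4=5
L[16]='0': occ=5, LF[16]=C('0')+5=1+5=6

Answer: 1 15 10 14 0 16 11 2 7 8 12 13 3 9 4 5 6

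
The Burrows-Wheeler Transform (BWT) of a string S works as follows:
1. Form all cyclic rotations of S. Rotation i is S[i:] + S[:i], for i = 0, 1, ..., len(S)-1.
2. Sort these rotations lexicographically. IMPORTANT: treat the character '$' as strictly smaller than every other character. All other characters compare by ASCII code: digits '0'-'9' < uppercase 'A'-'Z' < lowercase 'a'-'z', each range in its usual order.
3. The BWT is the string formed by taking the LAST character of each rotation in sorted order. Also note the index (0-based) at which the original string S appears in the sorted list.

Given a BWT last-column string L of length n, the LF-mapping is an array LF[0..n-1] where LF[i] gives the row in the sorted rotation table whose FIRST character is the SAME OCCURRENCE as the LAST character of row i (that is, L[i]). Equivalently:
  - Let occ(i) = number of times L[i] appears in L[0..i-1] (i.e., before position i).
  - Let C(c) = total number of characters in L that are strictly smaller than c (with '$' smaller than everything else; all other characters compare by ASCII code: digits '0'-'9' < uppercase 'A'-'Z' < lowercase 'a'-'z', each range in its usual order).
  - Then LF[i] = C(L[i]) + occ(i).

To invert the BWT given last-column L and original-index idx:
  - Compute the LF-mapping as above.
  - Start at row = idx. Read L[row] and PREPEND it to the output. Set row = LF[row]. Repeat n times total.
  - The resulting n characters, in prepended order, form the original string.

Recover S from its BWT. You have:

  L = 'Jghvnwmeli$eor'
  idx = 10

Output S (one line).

Answer: overwhelmingJ$

Derivation:
LF mapping: 1 4 5 12 9 13 8 2 7 6 0 3 10 11
Walk LF starting at row 10, prepending L[row]:
  step 1: row=10, L[10]='$', prepend. Next row=LF[10]=0
  step 2: row=0, L[0]='J', prepend. Next row=LF[0]=1
  step 3: row=1, L[1]='g', prepend. Next row=LF[1]=4
  step 4: row=4, L[4]='n', prepend. Next row=LF[4]=9
  step 5: row=9, L[9]='i', prepend. Next row=LF[9]=6
  step 6: row=6, L[6]='m', prepend. Next row=LF[6]=8
  step 7: row=8, L[8]='l', prepend. Next row=LF[8]=7
  step 8: row=7, L[7]='e', prepend. Next row=LF[7]=2
  step 9: row=2, L[2]='h', prepend. Next row=LF[2]=5
  step 10: row=5, L[5]='w', prepend. Next row=LF[5]=13
  step 11: row=13, L[13]='r', prepend. Next row=LF[13]=11
  step 12: row=11, L[11]='e', prepend. Next row=LF[11]=3
  step 13: row=3, L[3]='v', prepend. Next row=LF[3]=12
  step 14: row=12, L[12]='o', prepend. Next row=LF[12]=10
Reversed output: overwhelmingJ$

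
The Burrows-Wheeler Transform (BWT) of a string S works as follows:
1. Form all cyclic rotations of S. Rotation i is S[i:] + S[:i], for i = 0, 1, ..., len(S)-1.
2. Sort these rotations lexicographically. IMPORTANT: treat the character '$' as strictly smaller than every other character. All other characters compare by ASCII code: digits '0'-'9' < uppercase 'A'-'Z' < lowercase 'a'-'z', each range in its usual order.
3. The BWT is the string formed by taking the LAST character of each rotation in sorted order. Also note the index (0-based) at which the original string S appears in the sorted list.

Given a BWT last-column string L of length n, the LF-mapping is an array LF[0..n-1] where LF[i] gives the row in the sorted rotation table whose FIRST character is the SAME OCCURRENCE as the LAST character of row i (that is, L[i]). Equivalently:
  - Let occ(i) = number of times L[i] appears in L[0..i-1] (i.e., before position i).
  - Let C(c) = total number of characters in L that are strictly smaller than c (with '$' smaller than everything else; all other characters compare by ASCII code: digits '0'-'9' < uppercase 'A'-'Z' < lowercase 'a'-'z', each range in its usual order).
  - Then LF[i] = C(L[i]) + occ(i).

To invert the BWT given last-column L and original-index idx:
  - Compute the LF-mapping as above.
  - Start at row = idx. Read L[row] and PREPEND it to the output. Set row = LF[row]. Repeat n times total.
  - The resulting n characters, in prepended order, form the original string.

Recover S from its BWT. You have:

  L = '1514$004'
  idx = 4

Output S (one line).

Answer: 1045041$

Derivation:
LF mapping: 3 7 4 5 0 1 2 6
Walk LF starting at row 4, prepending L[row]:
  step 1: row=4, L[4]='$', prepend. Next row=LF[4]=0
  step 2: row=0, L[0]='1', prepend. Next row=LF[0]=3
  step 3: row=3, L[3]='4', prepend. Next row=LF[3]=5
  step 4: row=5, L[5]='0', prepend. Next row=LF[5]=1
  step 5: row=1, L[1]='5', prepend. Next row=LF[1]=7
  step 6: row=7, L[7]='4', prepend. Next row=LF[7]=6
  step 7: row=6, L[6]='0', prepend. Next row=LF[6]=2
  step 8: row=2, L[2]='1', prepend. Next row=LF[2]=4
Reversed output: 1045041$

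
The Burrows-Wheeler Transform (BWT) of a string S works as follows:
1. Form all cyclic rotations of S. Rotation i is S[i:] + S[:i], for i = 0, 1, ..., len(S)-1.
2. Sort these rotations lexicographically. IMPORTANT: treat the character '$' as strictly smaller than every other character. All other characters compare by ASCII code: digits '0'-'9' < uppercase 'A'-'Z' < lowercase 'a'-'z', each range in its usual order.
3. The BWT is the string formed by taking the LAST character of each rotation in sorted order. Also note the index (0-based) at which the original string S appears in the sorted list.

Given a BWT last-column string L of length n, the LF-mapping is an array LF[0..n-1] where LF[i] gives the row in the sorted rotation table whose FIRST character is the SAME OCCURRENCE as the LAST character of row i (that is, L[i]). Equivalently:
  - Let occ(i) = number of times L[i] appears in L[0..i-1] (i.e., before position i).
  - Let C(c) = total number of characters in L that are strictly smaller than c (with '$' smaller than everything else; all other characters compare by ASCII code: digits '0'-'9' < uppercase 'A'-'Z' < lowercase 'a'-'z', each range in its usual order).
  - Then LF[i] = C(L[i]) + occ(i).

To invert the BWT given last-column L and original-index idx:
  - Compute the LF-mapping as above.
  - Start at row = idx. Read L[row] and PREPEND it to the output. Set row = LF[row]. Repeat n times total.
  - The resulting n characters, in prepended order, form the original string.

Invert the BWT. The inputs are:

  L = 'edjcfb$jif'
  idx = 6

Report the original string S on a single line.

LF mapping: 4 3 8 2 5 1 0 9 7 6
Walk LF starting at row 6, prepending L[row]:
  step 1: row=6, L[6]='$', prepend. Next row=LF[6]=0
  step 2: row=0, L[0]='e', prepend. Next row=LF[0]=4
  step 3: row=4, L[4]='f', prepend. Next row=LF[4]=5
  step 4: row=5, L[5]='b', prepend. Next row=LF[5]=1
  step 5: row=1, L[1]='d', prepend. Next row=LF[1]=3
  step 6: row=3, L[3]='c', prepend. Next row=LF[3]=2
  step 7: row=2, L[2]='j', prepend. Next row=LF[2]=8
  step 8: row=8, L[8]='i', prepend. Next row=LF[8]=7
  step 9: row=7, L[7]='j', prepend. Next row=LF[7]=9
  step 10: row=9, L[9]='f', prepend. Next row=LF[9]=6
Reversed output: fjijcdbfe$

Answer: fjijcdbfe$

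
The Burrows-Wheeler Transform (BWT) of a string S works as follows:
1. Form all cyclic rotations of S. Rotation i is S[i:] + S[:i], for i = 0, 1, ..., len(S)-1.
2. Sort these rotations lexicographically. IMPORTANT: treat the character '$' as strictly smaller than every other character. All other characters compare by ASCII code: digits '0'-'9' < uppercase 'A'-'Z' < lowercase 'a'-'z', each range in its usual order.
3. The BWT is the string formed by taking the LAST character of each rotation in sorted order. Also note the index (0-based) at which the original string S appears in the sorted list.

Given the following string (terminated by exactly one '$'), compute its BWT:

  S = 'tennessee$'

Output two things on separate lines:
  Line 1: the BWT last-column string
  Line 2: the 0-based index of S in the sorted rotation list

Answer: eestnnese$
9

Derivation:
All 10 rotations (rotation i = S[i:]+S[:i]):
  rot[0] = tennessee$
  rot[1] = ennessee$t
  rot[2] = nnessee$te
  rot[3] = nessee$ten
  rot[4] = essee$tenn
  rot[5] = ssee$tenne
  rot[6] = see$tennes
  rot[7] = ee$tenness
  rot[8] = e$tennesse
  rot[9] = $tennessee
Sorted (with $ < everything):
  sorted[0] = $tennessee  (last char: 'e')
  sorted[1] = e$tennesse  (last char: 'e')
  sorted[2] = ee$tenness  (last char: 's')
  sorted[3] = ennessee$t  (last char: 't')
  sorted[4] = essee$tenn  (last char: 'n')
  sorted[5] = nessee$ten  (last char: 'n')
  sorted[6] = nnessee$te  (last char: 'e')
  sorted[7] = see$tennes  (last char: 's')
  sorted[8] = ssee$tenne  (last char: 'e')
  sorted[9] = tennessee$  (last char: '$')
Last column: eestnnese$
Original string S is at sorted index 9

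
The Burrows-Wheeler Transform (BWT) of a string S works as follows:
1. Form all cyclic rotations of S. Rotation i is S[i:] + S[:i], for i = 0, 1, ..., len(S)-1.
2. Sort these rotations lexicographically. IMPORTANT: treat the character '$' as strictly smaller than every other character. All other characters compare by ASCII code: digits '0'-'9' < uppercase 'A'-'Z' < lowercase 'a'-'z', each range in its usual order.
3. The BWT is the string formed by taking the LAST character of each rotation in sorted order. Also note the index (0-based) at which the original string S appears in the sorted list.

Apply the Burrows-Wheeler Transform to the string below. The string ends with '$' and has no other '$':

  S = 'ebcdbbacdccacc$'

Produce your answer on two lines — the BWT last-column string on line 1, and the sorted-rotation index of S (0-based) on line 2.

Answer: ccbbdeccadbacc$
14

Derivation:
All 15 rotations (rotation i = S[i:]+S[:i]):
  rot[0] = ebcdbbacdccacc$
  rot[1] = bcdbbacdccacc$e
  rot[2] = cdbbacdccacc$eb
  rot[3] = dbbacdccacc$ebc
  rot[4] = bbacdccacc$ebcd
  rot[5] = bacdccacc$ebcdb
  rot[6] = acdccacc$ebcdbb
  rot[7] = cdccacc$ebcdbba
  rot[8] = dccacc$ebcdbbac
  rot[9] = ccacc$ebcdbbacd
  rot[10] = cacc$ebcdbbacdc
  rot[11] = acc$ebcdbbacdcc
  rot[12] = cc$ebcdbbacdcca
  rot[13] = c$ebcdbbacdccac
  rot[14] = $ebcdbbacdccacc
Sorted (with $ < everything):
  sorted[0] = $ebcdbbacdccacc  (last char: 'c')
  sorted[1] = acc$ebcdbbacdcc  (last char: 'c')
  sorted[2] = acdccacc$ebcdbb  (last char: 'b')
  sorted[3] = bacdccacc$ebcdb  (last char: 'b')
  sorted[4] = bbacdccacc$ebcd  (last char: 'd')
  sorted[5] = bcdbbacdccacc$e  (last char: 'e')
  sorted[6] = c$ebcdbbacdccac  (last char: 'c')
  sorted[7] = cacc$ebcdbbacdc  (last char: 'c')
  sorted[8] = cc$ebcdbbacdcca  (last char: 'a')
  sorted[9] = ccacc$ebcdbbacd  (last char: 'd')
  sorted[10] = cdbbacdccacc$eb  (last char: 'b')
  sorted[11] = cdccacc$ebcdbba  (last char: 'a')
  sorted[12] = dbbacdccacc$ebc  (last char: 'c')
  sorted[13] = dccacc$ebcdbbac  (last char: 'c')
  sorted[14] = ebcdbbacdccacc$  (last char: '$')
Last column: ccbbdeccadbacc$
Original string S is at sorted index 14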